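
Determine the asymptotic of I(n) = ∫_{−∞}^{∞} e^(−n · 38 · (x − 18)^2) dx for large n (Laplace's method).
I(n) = sqrt(π/(38n))

Here φ(x) = 38 · (x − 18)^2 has its unique minimum at x* = 18 with φ(x*) = 0 and φ''(x*) = 76. Laplace's method gives
  I(n) ~ e^(−n φ(x*)) · sqrt(2π / (n · φ''(x*))) = sqrt(2π / (76n)) = sqrt(π/(38n)).
This is exact: substituting u = (x − 18)·sqrt(38n) gives I(n) = (1/sqrt(38n)) ∫_{−∞}^{∞} e^(−u^2) du = sqrt(π/(38n)).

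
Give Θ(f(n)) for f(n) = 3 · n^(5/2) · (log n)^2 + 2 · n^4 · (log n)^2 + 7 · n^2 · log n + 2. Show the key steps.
f(n) ∈ Θ(n^4 · (log n)^2)

Compare the terms by growth order. For large n, n^a · (log n)^b dominates n^a' · (log n)^b' iff a > a', or (a = a' and b > b'). Ranking the 4 terms shows the dominant one is 2 · n^4 · (log n)^2. Hence f(n) ∈ Θ(n^4 · (log n)^2).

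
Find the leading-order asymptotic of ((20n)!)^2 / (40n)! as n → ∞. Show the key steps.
((20n)!)^2/(40n)! ~ ((2π·20n)^(1/2) / sqrt(2)) · 2^(−2·20n)  →  0

Write N = 20n. Stirling: N! ~ sqrt(2π N)(N/e)^N and (2N)! ~ sqrt(2π·2N)·(2N/e)^(2N).
  (N!)^2/(2N)! ~ (2π N)^(2/2) (N/e)^(2N) / [sqrt(2π·2N) (2N/e)^(2N)]
     = (2π N)^(2/2) / sqrt(2π·2N) · (N/(2N))^(2N)
     = (2π N)^((2−1)/2) / sqrt(2) · 2^(−2N).
Since 2^2 > 1, the factor 2^(−2N) decays exponentially, so the ratio → 0. Substituting N = 20n gives the stated form.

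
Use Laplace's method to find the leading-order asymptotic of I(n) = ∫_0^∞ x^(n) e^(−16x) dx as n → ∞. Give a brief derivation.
I(n) ~ (sqrt(2π·n) / 16) · (n/(16e))^(n)

Write the integrand as exp(n ln x − 16x) and set f(x) = n ln x − 16x. Then f'(x) = n/x − 16 = 0 at x* = n/16, and f''(x*) = −n/x*^2 = −16^2/(n). Laplace's method (interior maximum) gives
  I(n) ~ e^(f(x*)) · sqrt(2π / |f''(x*)|)
        = exp(n ln(n/16) − n) · sqrt(2π · n / 16^2)
        = (n/16)^(n) e^(−n) · sqrt(2π·n) / 16
        = (sqrt(2π·n) / 16) · (n/(16e))^(n).
This matches Γ(n+1)/16^(n+1) with Stirling applied to Γ.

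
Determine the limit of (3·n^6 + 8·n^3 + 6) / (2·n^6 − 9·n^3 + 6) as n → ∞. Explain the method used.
lim = 3/2

For large n the leading n^6 terms dominate both numerator and denominator. Dividing top and bottom by n^6, every other term tends to 0, leaving 3/2.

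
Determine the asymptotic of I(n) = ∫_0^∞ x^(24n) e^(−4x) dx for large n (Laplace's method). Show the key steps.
I(n) ~ (sqrt(2π·24n) / 4) · (24n/(4e))^(24n)

Write the integrand as exp(24n ln x − 4x) and set f(x) = 24n ln x − 4x. Then f'(x) = 24n/x − 4 = 0 at x* = 24n/4, and f''(x*) = −24n/x*^2 = −4^2/(24n). Laplace's method (interior maximum) gives
  I(n) ~ e^(f(x*)) · sqrt(2π / |f''(x*)|)
        = exp(24n ln(24n/4) − 24n) · sqrt(2π · 24n / 4^2)
        = (24n/4)^(24n) e^(−24n) · sqrt(2π·24n) / 4
        = (sqrt(2π·24n) / 4) · (24n/(4e))^(24n).
This matches Γ(24n+1)/4^(24n+1) with Stirling applied to Γ.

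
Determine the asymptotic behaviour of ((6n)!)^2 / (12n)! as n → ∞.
((6n)!)^2/(12n)! ~ ((2π·6n)^(1/2) / sqrt(2)) · 2^(−2·6n)  →  0

Write N = 6n. Stirling: N! ~ sqrt(2π N)(N/e)^N and (2N)! ~ sqrt(2π·2N)·(2N/e)^(2N).
  (N!)^2/(2N)! ~ (2π N)^(2/2) (N/e)^(2N) / [sqrt(2π·2N) (2N/e)^(2N)]
     = (2π N)^(2/2) / sqrt(2π·2N) · (N/(2N))^(2N)
     = (2π N)^((2−1)/2) / sqrt(2) · 2^(−2N).
Since 2^2 > 1, the factor 2^(−2N) decays exponentially, so the ratio → 0. Substituting N = 6n gives the stated form.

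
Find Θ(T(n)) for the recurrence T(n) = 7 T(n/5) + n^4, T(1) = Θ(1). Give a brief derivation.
T(n) = Θ(n^4)

log_5 7 ≈ 1.209. f(n) = n^4 dominates n^(log_5 7) since 4 > 1.209, and the regularity condition a·f(n/b) = 7·(n/5)^4 = (7/625)·n^4 ≤ c·f(n) holds with c = 7/625 ≈ 0.0112 < 1. So this is Case 3: T(n) = Θ(f(n)) = Θ(n^4).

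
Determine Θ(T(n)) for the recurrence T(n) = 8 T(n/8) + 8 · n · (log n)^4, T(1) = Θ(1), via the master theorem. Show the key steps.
T(n) = Θ(n · (log n)^5)

Here log_8 8 = 1 and f(n) = 8 · n · (log n)^4 = Θ(n^(log_8 8) · (log n)^4). This is the extended Case 2 of the master theorem (f matches the critical exponent up to log factors), giving T(n) = Θ(n^(log_8 8) · (log n)^(4+1)) = Θ(n · (log n)^5).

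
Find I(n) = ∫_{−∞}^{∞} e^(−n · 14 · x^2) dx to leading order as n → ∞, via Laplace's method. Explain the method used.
I(n) = sqrt(π/(14n))

Here φ(x) = 14 · x^2 has its unique minimum at x* = 0 with φ(x*) = 0 and φ''(x*) = 28. Laplace's method gives
  I(n) ~ e^(−n φ(x*)) · sqrt(2π / (n · φ''(x*))) = sqrt(2π / (28n)) = sqrt(π/(14n)).
This is exact: substituting u = (x − 0)·sqrt(14n) gives I(n) = (1/sqrt(14n)) ∫_{−∞}^{∞} e^(−u^2) du = sqrt(π/(14n)).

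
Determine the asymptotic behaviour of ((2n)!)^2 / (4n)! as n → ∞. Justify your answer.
((2n)!)^2/(4n)! ~ ((2π·2n)^(1/2) / sqrt(2)) · 2^(−2·2n)  →  0

Write N = 2n. Stirling: N! ~ sqrt(2π N)(N/e)^N and (2N)! ~ sqrt(2π·2N)·(2N/e)^(2N).
  (N!)^2/(2N)! ~ (2π N)^(2/2) (N/e)^(2N) / [sqrt(2π·2N) (2N/e)^(2N)]
     = (2π N)^(2/2) / sqrt(2π·2N) · (N/(2N))^(2N)
     = (2π N)^((2−1)/2) / sqrt(2) · 2^(−2N).
Since 2^2 > 1, the factor 2^(−2N) decays exponentially, so the ratio → 0. Substituting N = 2n gives the stated form.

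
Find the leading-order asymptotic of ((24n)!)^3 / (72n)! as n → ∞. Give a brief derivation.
((24n)!)^3/(72n)! ~ ((2π·24n)^(2/2) / sqrt(3)) · 3^(−3·24n)  →  0

Write N = 24n. Stirling: N! ~ sqrt(2π N)(N/e)^N and (3N)! ~ sqrt(2π·3N)·(3N/e)^(3N).
  (N!)^3/(3N)! ~ (2π N)^(3/2) (N/e)^(3N) / [sqrt(2π·3N) (3N/e)^(3N)]
     = (2π N)^(3/2) / sqrt(2π·3N) · (N/(3N))^(3N)
     = (2π N)^((3−1)/2) / sqrt(3) · 3^(−3N).
Since 3^3 > 1, the factor 3^(−3N) decays exponentially, so the ratio → 0. Substituting N = 24n gives the stated form.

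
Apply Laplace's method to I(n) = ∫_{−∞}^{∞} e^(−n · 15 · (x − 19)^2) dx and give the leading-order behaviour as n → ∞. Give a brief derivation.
I(n) = sqrt(π/(15n))

Here φ(x) = 15 · (x − 19)^2 has its unique minimum at x* = 19 with φ(x*) = 0 and φ''(x*) = 30. Laplace's method gives
  I(n) ~ e^(−n φ(x*)) · sqrt(2π / (n · φ''(x*))) = sqrt(2π / (30n)) = sqrt(π/(15n)).
This is exact: substituting u = (x − 19)·sqrt(15n) gives I(n) = (1/sqrt(15n)) ∫_{−∞}^{∞} e^(−u^2) du = sqrt(π/(15n)).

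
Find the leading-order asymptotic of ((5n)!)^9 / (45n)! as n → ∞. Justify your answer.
((5n)!)^9/(45n)! ~ ((2π·5n)^(8/2) / 3) · 9^(−9·5n)  →  0

Write N = 5n. Stirling: N! ~ sqrt(2π N)(N/e)^N and (9N)! ~ sqrt(2π·9N)·(9N/e)^(9N).
  (N!)^9/(9N)! ~ (2π N)^(9/2) (N/e)^(9N) / [sqrt(2π·9N) (9N/e)^(9N)]
     = (2π N)^(9/2) / sqrt(2π·9N) · (N/(9N))^(9N)
     = (2π N)^((9−1)/2) / 3 · 9^(−9N).
Since 9^9 > 1, the factor 9^(−9N) decays exponentially, so the ratio → 0. Substituting N = 5n gives the stated form.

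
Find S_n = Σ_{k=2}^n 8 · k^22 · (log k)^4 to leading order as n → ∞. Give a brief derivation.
S_n ~ 8 · n^23 · (log n)^4 / 23

By integral comparison, S_n = ∫_1^n 8 · x^22 · (log x)^4 dx + O(n^22 · (log n)^4). For the integral, the leading term of ∫_1^n x^22 (log x)^4 dx is n^23/23 · (log n)^4 (by repeated integration by parts; each step lowers the log-exponent and produces a relatively O(1/log n) correction). Hence S_n ~ 8 · n^23 · (log n)^4 / 23.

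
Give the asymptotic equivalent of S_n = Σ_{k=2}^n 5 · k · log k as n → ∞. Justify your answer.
S_n ~ 5 · n^2 log n / 2 − 5 · n^2 / 4

By integral comparison, S_n = ∫_1^n 5 · x · log x dx + O(n · log n). For the integral, ∫ x^1 log x dx = n^2 log n / 2 − n^2/4 (integration by parts). Hence S_n ~ 5 · n^2 log n / 2 − 5 · n^2 / 4.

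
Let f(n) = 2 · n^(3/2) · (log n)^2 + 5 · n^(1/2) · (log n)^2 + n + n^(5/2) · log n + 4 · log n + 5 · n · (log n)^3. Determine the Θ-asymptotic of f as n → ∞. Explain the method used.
f(n) ∈ Θ(n^(5/2) · log n)

Compare the terms by growth order. For large n, n^a · (log n)^b dominates n^a' · (log n)^b' iff a > a', or (a = a' and b > b'). Ranking the 6 terms shows the dominant one is n^(5/2) · log n. Hence f(n) ∈ Θ(n^(5/2) · log n).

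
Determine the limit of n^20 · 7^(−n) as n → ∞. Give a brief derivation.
lim = 0

Exponentials with base > 1 dominate every fixed polynomial: for any fixed c, n^c / 7^n → 0 as n → ∞ (e.g. by the ratio test, or by writing 7^n = e^(n ln 7) and noting e^(n ln 7) / n^c → ∞). Hence n^20 · 7^(−n) = n^20 / 7^n → 0.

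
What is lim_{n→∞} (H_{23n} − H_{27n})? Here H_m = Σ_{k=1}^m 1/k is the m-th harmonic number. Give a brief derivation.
lim = ln(23/27)

Euler-Maclaurin gives H_m = ln m + γ + 1/(2m) + O(1/m^2). The γ and O(1/m) terms cancel in the difference:
  H_{23n} − H_{27n} = ln(23n) − ln(27n) + O(1/n) = ln(23/27) + O(1/n).
Hence the limit is ln(23/27).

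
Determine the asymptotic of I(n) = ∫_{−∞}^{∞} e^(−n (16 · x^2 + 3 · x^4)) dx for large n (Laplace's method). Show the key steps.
I(n) ~ sqrt(π/(16n))

φ(x) = 16 · x^2 + 3 · x^4 has its unique global minimum at x* = 0 (since φ'(x) = 32x + 12x^3 = 0 only at x = 0 for real x with both coefficients positive, and φ → ∞ as |x| → ∞). At x* = 0, φ(0) = 0 and φ''(0) = 32. Laplace's method then gives
  I(n) ~ sqrt(2π / (n · φ''(0))) · e^(−n φ(0)) = sqrt(2π / (32n)) = sqrt(π/(16n)).
The 3 · x^4 term contributes only at subleading order (an O(1/n) relative correction).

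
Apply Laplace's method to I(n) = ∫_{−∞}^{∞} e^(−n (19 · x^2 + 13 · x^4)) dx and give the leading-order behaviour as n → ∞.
I(n) ~ sqrt(π/(19n))

φ(x) = 19 · x^2 + 13 · x^4 has its unique global minimum at x* = 0 (since φ'(x) = 38x + 52x^3 = 0 only at x = 0 for real x with both coefficients positive, and φ → ∞ as |x| → ∞). At x* = 0, φ(0) = 0 and φ''(0) = 38. Laplace's method then gives
  I(n) ~ sqrt(2π / (n · φ''(0))) · e^(−n φ(0)) = sqrt(2π / (38n)) = sqrt(π/(19n)).
The 13 · x^4 term contributes only at subleading order (an O(1/n) relative correction).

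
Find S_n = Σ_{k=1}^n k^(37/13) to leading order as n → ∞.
S_n ~ (13/50) · n^(50/13)

Integral comparison: Σ_{k=1}^n k^(37/13) = ∫_0^n x^(37/13) dx + O(n^(37/13)). The integral is n^(1 + 37/13) / (1 + 37/13) = n^((37+13)/13) / ((37+13)/13) = (13/50) · n^(50/13).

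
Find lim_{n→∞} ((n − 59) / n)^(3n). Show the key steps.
lim = e^(−177)

Rewrite as (1 − 59/n)^(3n). By the standard limit (1 + x/n)^n → e^x, we have (1 − 59/n)^n → e^(−59), and raising to the 3rd power gives e^(−177).
More precisely, ln[(1 − 59/n)^(3n)] = 3n · ln(1 − 59/n) = 3n · (-59/n + O(1/n^2)) = -177 + O(1/n) → -177.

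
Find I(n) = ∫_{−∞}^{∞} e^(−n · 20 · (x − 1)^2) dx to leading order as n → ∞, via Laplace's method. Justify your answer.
I(n) = sqrt(π/(20n))

Here φ(x) = 20 · (x − 1)^2 has its unique minimum at x* = 1 with φ(x*) = 0 and φ''(x*) = 40. Laplace's method gives
  I(n) ~ e^(−n φ(x*)) · sqrt(2π / (n · φ''(x*))) = sqrt(2π / (40n)) = sqrt(π/(20n)).
This is exact: substituting u = (x − 1)·sqrt(20n) gives I(n) = (1/sqrt(20n)) ∫_{−∞}^{∞} e^(−u^2) du = sqrt(π/(20n)).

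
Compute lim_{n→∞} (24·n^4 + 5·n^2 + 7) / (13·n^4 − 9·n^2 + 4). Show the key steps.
lim = 24/13

For large n the leading n^4 terms dominate both numerator and denominator. Dividing top and bottom by n^4, every other term tends to 0, leaving 24/13.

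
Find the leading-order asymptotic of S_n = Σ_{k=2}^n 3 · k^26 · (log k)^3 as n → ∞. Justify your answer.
S_n ~ n^27 · (log n)^3 / 9

By integral comparison, S_n = ∫_1^n 3 · x^26 · (log x)^3 dx + O(n^26 · (log n)^3). For the integral, the leading term of ∫_1^n x^26 (log x)^3 dx is n^27/27 · (log n)^3 (by repeated integration by parts; each step lowers the log-exponent and produces a relatively O(1/log n) correction). Hence S_n ~ n^27 · (log n)^3 / 9.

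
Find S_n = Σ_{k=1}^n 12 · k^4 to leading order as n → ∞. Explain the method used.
S_n ~ 12 · n^5 / 5

By integral comparison (Euler-Maclaurin), Σ_{k=1}^n 12 · k^4 = 12 · ∫_0^n x^4 dx + O(n^4) = 12 · n^5/5 + O(n^4). (Equivalently, Faulhaber's formula gives the same leading term.)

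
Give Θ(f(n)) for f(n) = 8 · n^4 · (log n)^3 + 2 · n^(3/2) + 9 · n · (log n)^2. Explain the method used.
f(n) ∈ Θ(n^4 · (log n)^3)

Compare the terms by growth order. For large n, n^a · (log n)^b dominates n^a' · (log n)^b' iff a > a', or (a = a' and b > b'). Ranking the 3 terms shows the dominant one is 8 · n^4 · (log n)^3. Hence f(n) ∈ Θ(n^4 · (log n)^3).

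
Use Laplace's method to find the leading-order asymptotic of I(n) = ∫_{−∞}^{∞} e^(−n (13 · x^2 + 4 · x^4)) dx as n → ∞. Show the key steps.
I(n) ~ sqrt(π/(13n))

φ(x) = 13 · x^2 + 4 · x^4 has its unique global minimum at x* = 0 (since φ'(x) = 26x + 16x^3 = 0 only at x = 0 for real x with both coefficients positive, and φ → ∞ as |x| → ∞). At x* = 0, φ(0) = 0 and φ''(0) = 26. Laplace's method then gives
  I(n) ~ sqrt(2π / (n · φ''(0))) · e^(−n φ(0)) = sqrt(2π / (26n)) = sqrt(π/(13n)).
The 4 · x^4 term contributes only at subleading order (an O(1/n) relative correction).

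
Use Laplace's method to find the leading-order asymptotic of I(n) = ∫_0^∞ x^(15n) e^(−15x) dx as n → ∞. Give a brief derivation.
I(n) ~ (sqrt(2π·15n) / 15) · (15n/(15e))^(15n)

Write the integrand as exp(15n ln x − 15x) and set f(x) = 15n ln x − 15x. Then f'(x) = 15n/x − 15 = 0 at x* = 15n/15, and f''(x*) = −15n/x*^2 = −15^2/(15n). Laplace's method (interior maximum) gives
  I(n) ~ e^(f(x*)) · sqrt(2π / |f''(x*)|)
        = exp(15n ln(15n/15) − 15n) · sqrt(2π · 15n / 15^2)
        = (15n/15)^(15n) e^(−15n) · sqrt(2π·15n) / 15
        = (sqrt(2π·15n) / 15) · (15n/(15e))^(15n).
This matches Γ(15n+1)/15^(15n+1) with Stirling applied to Γ.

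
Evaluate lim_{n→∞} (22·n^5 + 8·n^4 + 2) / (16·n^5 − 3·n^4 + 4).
lim = 22/16 = 11/8

For large n the leading n^5 terms dominate both numerator and denominator. Dividing top and bottom by n^5, every other term tends to 0, leaving 22/16 = 11/8.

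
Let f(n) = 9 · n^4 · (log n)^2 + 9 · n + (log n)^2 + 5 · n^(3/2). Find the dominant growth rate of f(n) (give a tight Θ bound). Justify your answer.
f(n) ∈ Θ(n^4 · (log n)^2)

Compare the terms by growth order. For large n, n^a · (log n)^b dominates n^a' · (log n)^b' iff a > a', or (a = a' and b > b'). Ranking the 4 terms shows the dominant one is 9 · n^4 · (log n)^2. Hence f(n) ∈ Θ(n^4 · (log n)^2).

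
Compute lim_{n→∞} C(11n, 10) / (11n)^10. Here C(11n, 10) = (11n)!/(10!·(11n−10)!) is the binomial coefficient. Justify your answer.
lim = 1/10! = 1/3628800

With N = 11n → ∞: C(N, 10) / N^10 = [N(N−1)…(N−9)] / (10! · N^10) = (1/10!) · 1 · (1 − 1/(11n)) · … · (1 − 9/(11n)). Each factor → 1 as N → ∞, so the limit is 1/10! = 1/3628800.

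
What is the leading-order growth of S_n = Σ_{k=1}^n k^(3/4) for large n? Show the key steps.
S_n ~ (4/7) · n^(7/4)

Integral comparison: Σ_{k=1}^n k^(3/4) = ∫_0^n x^(3/4) dx + O(n^(3/4)). The integral is n^(1 + 3/4) / (1 + 3/4) = n^((3+4)/4) / ((3+4)/4) = (4/7) · n^(7/4).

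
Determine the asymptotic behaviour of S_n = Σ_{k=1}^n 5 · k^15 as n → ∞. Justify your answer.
S_n ~ 5 · n^16 / 16

By integral comparison (Euler-Maclaurin), Σ_{k=1}^n 5 · k^15 = 5 · ∫_0^n x^15 dx + O(n^15) = 5 · n^16/16 + O(n^15). (Equivalently, Faulhaber's formula gives the same leading term.)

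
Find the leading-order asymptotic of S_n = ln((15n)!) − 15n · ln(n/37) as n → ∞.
S_n ~ 15n · (ln 555 − 1) + O(ln n)

Stirling: ln((15n)!) = 15n ln(15n) − 15n + O(ln n).
  S_n = 15n ln(15n) − 15n − 15n ln(n/37) + O(ln n)
      = 15n ln(15n) − 15n ln n + 15n ln 37 − 15n + O(ln n)
      = 15n ln 15 + 15n ln 37 − 15n + O(ln n)
      = 15n (ln 555 − 1) + O(ln n).
Numerically ln(555) − 1 ≈ 5.3190.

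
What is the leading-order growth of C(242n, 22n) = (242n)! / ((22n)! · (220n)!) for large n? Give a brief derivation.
C(242n, 22n) ~ (285311670611/10000000000)^(22n) · sqrt(11/(20π·22n))

Write N = 22n. Apply Stirling to each factorial:
  (11N)! ~ sqrt(2π·11N) · (11N/e)^(11N),
  N! ~ sqrt(2π N) · (N/e)^N,
  (10N)! ~ sqrt(2π·10N) · (10N/e)^(10N).
The exponential factors combine to (11N)^(11N) / (N^N · (10N)^(10N)) = 11^(11N)/10^(10N) = (11^11/10^10)^N = (285311670611/10000000000)^N.
The square-root prefactors combine to sqrt(2π·11N) / (sqrt(2π N)·sqrt(2π·10N)) = sqrt(11 / (2π·10·N)) = sqrt(11/(20π·22n)).
Substituting N = 22n: C(242n, 22n) ~ (285311670611/10000000000)^(22n) · sqrt(11/(20π·22n)).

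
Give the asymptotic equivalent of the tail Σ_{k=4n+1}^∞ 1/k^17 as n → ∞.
Σ_{k>4n} 1/k^17 ~ 1/(16 · (4n)^16)

Compare to the integral: ∫_{4n}^∞ x^(−17) dx = [−x^(−16)/16]_{4n}^∞ = 1/((17−1)·(4n)^16). Euler-Maclaurin then gives
  Σ_{k>4n} 1/k^17 = ∫_{4n}^∞ dx/x^17 − 1/(2·(4n)^17) + O(1/(4n)^18).
(Equivalently this is ζ(17) − Σ_{k≤4n} 1/k^17.)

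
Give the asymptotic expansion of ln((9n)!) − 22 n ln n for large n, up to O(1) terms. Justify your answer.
ln((9n)!) − 22 n ln n = −13 n ln n + 9(ln 9 − 1) n + (1/2) ln(2π·9n) + O(1/n)

Stirling: ln((9n)!) = 9n ln(9n) − 9n + (1/2) ln(2π·9n) + O(1/n).
Expand 9n ln(9n) = 9n (ln n + ln 9) = 9n ln n + 9n ln 9.
Subtract 22n ln n: leading term is (9 − 22) n ln n = −13 n ln n. The next term is 9n ln 9 − 9n = 9(ln 9 − 1) n. Then the (1/2) ln(2π·9n) correction.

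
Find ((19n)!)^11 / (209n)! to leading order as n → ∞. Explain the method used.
((19n)!)^11/(209n)! ~ ((2π·19n)^(10/2) / sqrt(11)) · 11^(−11·19n)  →  0

Write N = 19n. Stirling: N! ~ sqrt(2π N)(N/e)^N and (11N)! ~ sqrt(2π·11N)·(11N/e)^(11N).
  (N!)^11/(11N)! ~ (2π N)^(11/2) (N/e)^(11N) / [sqrt(2π·11N) (11N/e)^(11N)]
     = (2π N)^(11/2) / sqrt(2π·11N) · (N/(11N))^(11N)
     = (2π N)^((11−1)/2) / sqrt(11) · 11^(−11N).
Since 11^11 > 1, the factor 11^(−11N) decays exponentially, so the ratio → 0. Substituting N = 19n gives the stated form.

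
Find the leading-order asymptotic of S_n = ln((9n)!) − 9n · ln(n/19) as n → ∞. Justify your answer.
S_n ~ 9n · (ln 171 − 1) + O(ln n)

Stirling: ln((9n)!) = 9n ln(9n) − 9n + O(ln n).
  S_n = 9n ln(9n) − 9n − 9n ln(n/19) + O(ln n)
      = 9n ln(9n) − 9n ln n + 9n ln 19 − 9n + O(ln n)
      = 9n ln 9 + 9n ln 19 − 9n + O(ln n)
      = 9n (ln 171 − 1) + O(ln n).
Numerically ln(171) − 1 ≈ 4.1417.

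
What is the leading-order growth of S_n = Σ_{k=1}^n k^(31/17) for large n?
S_n ~ (17/48) · n^(48/17)

Integral comparison: Σ_{k=1}^n k^(31/17) = ∫_0^n x^(31/17) dx + O(n^(31/17)). The integral is n^(1 + 31/17) / (1 + 31/17) = n^((31+17)/17) / ((31+17)/17) = (17/48) · n^(48/17).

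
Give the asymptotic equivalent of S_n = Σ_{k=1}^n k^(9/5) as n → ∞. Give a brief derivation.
S_n ~ (5/14) · n^(14/5)

Integral comparison: Σ_{k=1}^n k^(9/5) = ∫_0^n x^(9/5) dx + O(n^(9/5)). The integral is n^(1 + 9/5) / (1 + 9/5) = n^((9+5)/5) / ((9+5)/5) = (5/14) · n^(14/5).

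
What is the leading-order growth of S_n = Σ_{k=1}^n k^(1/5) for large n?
S_n ~ (5/6) · n^(6/5)

Integral comparison: Σ_{k=1}^n k^(1/5) = ∫_0^n x^(1/5) dx + O(n^(1/5)). The integral is n^(1 + 1/5) / (1 + 1/5) = n^((1+5)/5) / ((1+5)/5) = (5/6) · n^(6/5).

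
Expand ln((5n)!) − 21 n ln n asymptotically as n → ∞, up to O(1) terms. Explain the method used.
ln((5n)!) − 21 n ln n = −16 n ln n + 5(ln 5 − 1) n + (1/2) ln(2π·5n) + O(1/n)

Stirling: ln((5n)!) = 5n ln(5n) − 5n + (1/2) ln(2π·5n) + O(1/n).
Expand 5n ln(5n) = 5n (ln n + ln 5) = 5n ln n + 5n ln 5.
Subtract 21n ln n: leading term is (5 − 21) n ln n = −16 n ln n. The next term is 5n ln 5 − 5n = 5(ln 5 − 1) n. Then the (1/2) ln(2π·5n) correction.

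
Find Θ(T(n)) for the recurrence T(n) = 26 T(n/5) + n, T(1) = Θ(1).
T(n) = Θ(n^(log_5 26))

Master theorem: compare f(n) = n to n^(log_5 26) where log_5 26 ≈ 2.024. Since 1 < log_5 26, we have f(n) = O(n^(log_5 26 − ε)) for some ε > 0 — Case 1. Hence T(n) = Θ(n^(log_5 26)).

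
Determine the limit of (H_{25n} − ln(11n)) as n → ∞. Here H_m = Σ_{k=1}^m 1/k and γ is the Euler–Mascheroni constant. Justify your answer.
lim = ln(25/11) + γ

By Euler-Maclaurin, H_m = ln m + γ + O(1/m). So
  H_{25n} − ln(11n) = ln(25n) + γ − ln(11n) + O(1/n)
                       = ln(25/11) + γ + O(1/n).
Hence the limit is ln(25/11) + γ.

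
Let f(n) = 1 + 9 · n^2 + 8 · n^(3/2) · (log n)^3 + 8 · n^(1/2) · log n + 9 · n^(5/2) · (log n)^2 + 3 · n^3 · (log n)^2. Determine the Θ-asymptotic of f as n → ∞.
f(n) ∈ Θ(n^3 · (log n)^2)

Compare the terms by growth order. For large n, n^a · (log n)^b dominates n^a' · (log n)^b' iff a > a', or (a = a' and b > b'). Ranking the 6 terms shows the dominant one is 3 · n^3 · (log n)^2. Hence f(n) ∈ Θ(n^3 · (log n)^2).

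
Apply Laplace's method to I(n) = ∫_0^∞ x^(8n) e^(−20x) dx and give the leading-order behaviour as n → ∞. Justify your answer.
I(n) ~ (sqrt(2π·8n) / 20) · (8n/(20e))^(8n)

Write the integrand as exp(8n ln x − 20x) and set f(x) = 8n ln x − 20x. Then f'(x) = 8n/x − 20 = 0 at x* = 8n/20, and f''(x*) = −8n/x*^2 = −20^2/(8n). Laplace's method (interior maximum) gives
  I(n) ~ e^(f(x*)) · sqrt(2π / |f''(x*)|)
        = exp(8n ln(8n/20) − 8n) · sqrt(2π · 8n / 20^2)
        = (8n/20)^(8n) e^(−8n) · sqrt(2π·8n) / 20
        = (sqrt(2π·8n) / 20) · (8n/(20e))^(8n).
This matches Γ(8n+1)/20^(8n+1) with Stirling applied to Γ.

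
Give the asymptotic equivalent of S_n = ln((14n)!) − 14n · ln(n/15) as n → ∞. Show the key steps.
S_n ~ 14n · (ln 210 − 1) + O(ln n)

Stirling: ln((14n)!) = 14n ln(14n) − 14n + O(ln n).
  S_n = 14n ln(14n) − 14n − 14n ln(n/15) + O(ln n)
      = 14n ln(14n) − 14n ln n + 14n ln 15 − 14n + O(ln n)
      = 14n ln 14 + 14n ln 15 − 14n + O(ln n)
      = 14n (ln 210 − 1) + O(ln n).
Numerically ln(210) − 1 ≈ 4.3471.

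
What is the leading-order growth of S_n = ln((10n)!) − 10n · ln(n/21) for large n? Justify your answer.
S_n ~ 10n · (ln 210 − 1) + O(ln n)

Stirling: ln((10n)!) = 10n ln(10n) − 10n + O(ln n).
  S_n = 10n ln(10n) − 10n − 10n ln(n/21) + O(ln n)
      = 10n ln(10n) − 10n ln n + 10n ln 21 − 10n + O(ln n)
      = 10n ln 10 + 10n ln 21 − 10n + O(ln n)
      = 10n (ln 210 − 1) + O(ln n).
Numerically ln(210) − 1 ≈ 4.3471.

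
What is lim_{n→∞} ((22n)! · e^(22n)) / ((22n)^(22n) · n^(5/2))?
lim = 0

Stirling: (22n)! ~ sqrt(2π·22n) · (22n/e)^(22n). Hence
  (22n)! · e^(22n) / (22n)^(22n) ~ sqrt(2π·22n).
Dividing by n^(5/2): sqrt(2π·22n) / n^(5/2) = sqrt(2π·22) · n^((1−5)/2), so the expression behaves like sqrt(2π·22) · n^((1−5)/2) → 0.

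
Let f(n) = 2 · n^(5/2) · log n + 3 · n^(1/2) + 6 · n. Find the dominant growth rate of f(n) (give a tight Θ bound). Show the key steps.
f(n) ∈ Θ(n^(5/2) · log n)

Compare the terms by growth order. For large n, n^a · (log n)^b dominates n^a' · (log n)^b' iff a > a', or (a = a' and b > b'). Ranking the 3 terms shows the dominant one is 2 · n^(5/2) · log n. Hence f(n) ∈ Θ(n^(5/2) · log n).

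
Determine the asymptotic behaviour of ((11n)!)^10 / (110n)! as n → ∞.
((11n)!)^10/(110n)! ~ ((2π·11n)^(9/2) / sqrt(10)) · 10^(−10·11n)  →  0

Write N = 11n. Stirling: N! ~ sqrt(2π N)(N/e)^N and (10N)! ~ sqrt(2π·10N)·(10N/e)^(10N).
  (N!)^10/(10N)! ~ (2π N)^(10/2) (N/e)^(10N) / [sqrt(2π·10N) (10N/e)^(10N)]
     = (2π N)^(10/2) / sqrt(2π·10N) · (N/(10N))^(10N)
     = (2π N)^((10−1)/2) / sqrt(10) · 10^(−10N).
Since 10^10 > 1, the factor 10^(−10N) decays exponentially, so the ratio → 0. Substituting N = 11n gives the stated form.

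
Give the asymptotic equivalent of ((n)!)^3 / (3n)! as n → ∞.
((n)!)^3/(3n)! ~ ((2π·n)^(2/2) / sqrt(3)) · 3^(−3·n)  →  0

Write N = n. Stirling: N! ~ sqrt(2π N)(N/e)^N and (3N)! ~ sqrt(2π·3N)·(3N/e)^(3N).
  (N!)^3/(3N)! ~ (2π N)^(3/2) (N/e)^(3N) / [sqrt(2π·3N) (3N/e)^(3N)]
     = (2π N)^(3/2) / sqrt(2π·3N) · (N/(3N))^(3N)
     = (2π N)^((3−1)/2) / sqrt(3) · 3^(−3N).
Since 3^3 > 1, the factor 3^(−3N) decays exponentially, so the ratio → 0. Substituting N = n gives the stated form.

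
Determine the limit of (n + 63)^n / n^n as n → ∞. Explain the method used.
lim = e^63

Rewrite as (1 + 63/n)^(n). By the standard limit (1 + x/n)^n → e^x, we have (1 + 63/n)^n → e^63, and raising to the 1st power gives e^63.
More precisely, ln[(1 + 63/n)^(n)] = n · ln(1 + 63/n) = n · (63/n + O(1/n^2)) = 63 + O(1/n) → 63.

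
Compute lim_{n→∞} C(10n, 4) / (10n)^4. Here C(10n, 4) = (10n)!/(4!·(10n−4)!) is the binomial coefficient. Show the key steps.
lim = 1/4! = 1/24

With N = 10n → ∞: C(N, 4) / N^4 = [N(N−1)…(N−3)] / (4! · N^4) = (1/4!) · 1 · (1 − 1/(10n)) · (1 − 2/(10n)) · (1 − 3/(10n)). Each factor → 1 as N → ∞, so the limit is 1/4! = 1/24.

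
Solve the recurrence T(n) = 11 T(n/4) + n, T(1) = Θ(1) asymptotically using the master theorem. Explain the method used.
T(n) = Θ(n^(log_4 11))

Master theorem: compare f(n) = n to n^(log_4 11) where log_4 11 ≈ 1.730. Since 1 < log_4 11, we have f(n) = O(n^(log_4 11 − ε)) for some ε > 0 — Case 1. Hence T(n) = Θ(n^(log_4 11)).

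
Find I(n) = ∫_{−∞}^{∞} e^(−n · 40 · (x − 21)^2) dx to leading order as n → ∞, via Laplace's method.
I(n) = sqrt(π/(40n))

Here φ(x) = 40 · (x − 21)^2 has its unique minimum at x* = 21 with φ(x*) = 0 and φ''(x*) = 80. Laplace's method gives
  I(n) ~ e^(−n φ(x*)) · sqrt(2π / (n · φ''(x*))) = sqrt(2π / (80n)) = sqrt(π/(40n)).
This is exact: substituting u = (x − 21)·sqrt(40n) gives I(n) = (1/sqrt(40n)) ∫_{−∞}^{∞} e^(−u^2) du = sqrt(π/(40n)).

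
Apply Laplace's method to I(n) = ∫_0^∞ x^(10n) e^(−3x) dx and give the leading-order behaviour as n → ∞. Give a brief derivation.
I(n) ~ (sqrt(2π·10n) / 3) · (10n/(3e))^(10n)

Write the integrand as exp(10n ln x − 3x) and set f(x) = 10n ln x − 3x. Then f'(x) = 10n/x − 3 = 0 at x* = 10n/3, and f''(x*) = −10n/x*^2 = −3^2/(10n). Laplace's method (interior maximum) gives
  I(n) ~ e^(f(x*)) · sqrt(2π / |f''(x*)|)
        = exp(10n ln(10n/3) − 10n) · sqrt(2π · 10n / 3^2)
        = (10n/3)^(10n) e^(−10n) · sqrt(2π·10n) / 3
        = (sqrt(2π·10n) / 3) · (10n/(3e))^(10n).
This matches Γ(10n+1)/3^(10n+1) with Stirling applied to Γ.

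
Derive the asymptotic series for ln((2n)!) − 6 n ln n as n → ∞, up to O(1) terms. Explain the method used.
ln((2n)!) − 6 n ln n = −4 n ln n + 2(ln 2 − 1) n + (1/2) ln(2π·2n) + O(1/n)

Stirling: ln((2n)!) = 2n ln(2n) − 2n + (1/2) ln(2π·2n) + O(1/n).
Expand 2n ln(2n) = 2n (ln n + ln 2) = 2n ln n + 2n ln 2.
Subtract 6n ln n: leading term is (2 − 6) n ln n = −4 n ln n. The next term is 2n ln 2 − 2n = 2(ln 2 − 1) n. Then the (1/2) ln(2π·2n) correction.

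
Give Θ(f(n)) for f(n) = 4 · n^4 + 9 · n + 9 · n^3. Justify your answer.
f(n) ∈ Θ(n^4)

Compare the terms by growth order. For large n, n^a · (log n)^b dominates n^a' · (log n)^b' iff a > a', or (a = a' and b > b'). Ranking the 3 terms shows the dominant one is 4 · n^4. Hence f(n) ∈ Θ(n^4).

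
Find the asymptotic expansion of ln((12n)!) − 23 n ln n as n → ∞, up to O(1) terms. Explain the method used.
ln((12n)!) − 23 n ln n = −11 n ln n + 12(ln 12 − 1) n + (1/2) ln(2π·12n) + O(1/n)

Stirling: ln((12n)!) = 12n ln(12n) − 12n + (1/2) ln(2π·12n) + O(1/n).
Expand 12n ln(12n) = 12n (ln n + ln 12) = 12n ln n + 12n ln 12.
Subtract 23n ln n: leading term is (12 − 23) n ln n = −11 n ln n. The next term is 12n ln 12 − 12n = 12(ln 12 − 1) n. Then the (1/2) ln(2π·12n) correction.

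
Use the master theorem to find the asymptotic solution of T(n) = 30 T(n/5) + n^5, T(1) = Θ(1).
T(n) = Θ(n^5)

log_5 30 ≈ 2.113. f(n) = n^5 dominates n^(log_5 30) since 5 > 2.113, and the regularity condition a·f(n/b) = 30·(n/5)^5 = (30/3125)·n^5 ≤ c·f(n) holds with c = 30/3125 ≈ 0.0096 < 1. So this is Case 3: T(n) = Θ(f(n)) = Θ(n^5).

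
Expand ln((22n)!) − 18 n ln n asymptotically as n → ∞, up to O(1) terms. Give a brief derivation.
ln((22n)!) − 18 n ln n = 4 n ln n + 22(ln 22 − 1) n + (1/2) ln(2π·22n) + O(1/n)

Stirling: ln((22n)!) = 22n ln(22n) − 22n + (1/2) ln(2π·22n) + O(1/n).
Expand 22n ln(22n) = 22n (ln n + ln 22) = 22n ln n + 22n ln 22.
Subtract 18n ln n: leading term is (22 − 18) n ln n = 4 n ln n. The next term is 22n ln 22 − 22n = 22(ln 22 − 1) n. Then the (1/2) ln(2π·22n) correction.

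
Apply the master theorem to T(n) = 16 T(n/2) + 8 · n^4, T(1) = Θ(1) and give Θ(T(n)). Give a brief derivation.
T(n) = Θ(n^4 log n)

log_2 16 = 4, and f(n) = 8 · n^4 = Θ(n^(log_2 16)). This is Case 2 of the master theorem: T(n) = Θ(f(n) · log n) = Θ(n^4 log n).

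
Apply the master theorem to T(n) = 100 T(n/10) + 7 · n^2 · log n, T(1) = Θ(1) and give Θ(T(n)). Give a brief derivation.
T(n) = Θ(n^2 · (log n)^2)

Here log_10 100 = 2 and f(n) = 7 · n^2 · log n = Θ(n^(log_10 100) · (log n)^1). This is the extended Case 2 of the master theorem (f matches the critical exponent up to log factors), giving T(n) = Θ(n^(log_10 100) · (log n)^(1+1)) = Θ(n^2 · (log n)^2).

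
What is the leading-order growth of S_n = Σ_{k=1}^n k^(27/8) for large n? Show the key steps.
S_n ~ (8/35) · n^(35/8)

Integral comparison: Σ_{k=1}^n k^(27/8) = ∫_0^n x^(27/8) dx + O(n^(27/8)). The integral is n^(1 + 27/8) / (1 + 27/8) = n^((27+8)/8) / ((27+8)/8) = (8/35) · n^(35/8).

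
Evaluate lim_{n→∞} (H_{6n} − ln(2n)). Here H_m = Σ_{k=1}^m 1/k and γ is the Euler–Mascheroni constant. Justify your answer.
lim = ln 3 + γ

By Euler-Maclaurin, H_m = ln m + γ + O(1/m). So
  H_{6n} − ln(2n) = ln(6n) + γ − ln(2n) + O(1/n)
                       = ln(6/2) + γ + O(1/n).
Hence the limit is ln(6/2) + γ (= ln 3).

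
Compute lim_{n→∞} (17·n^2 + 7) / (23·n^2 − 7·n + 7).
lim = 17/23

For large n the leading n^2 terms dominate both numerator and denominator. Dividing top and bottom by n^2, every other term tends to 0, leaving 17/23.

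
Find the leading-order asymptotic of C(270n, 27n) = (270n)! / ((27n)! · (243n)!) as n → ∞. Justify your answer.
C(270n, 27n) ~ (10000000000/387420489)^(27n) · sqrt(5/(9π·27n))

Write N = 27n. Apply Stirling to each factorial:
  (10N)! ~ sqrt(2π·10N) · (10N/e)^(10N),
  N! ~ sqrt(2π N) · (N/e)^N,
  (9N)! ~ sqrt(2π·9N) · (9N/e)^(9N).
The exponential factors combine to (10N)^(10N) / (N^N · (9N)^(9N)) = 10^(10N)/9^(9N) = (10^10/9^9)^N = (10000000000/387420489)^N.
The square-root prefactors combine to sqrt(2π·10N) / (sqrt(2π N)·sqrt(2π·9N)) = sqrt(10 / (2π·9·N)) = sqrt(5/(9π·27n)).
Substituting N = 27n: C(270n, 27n) ~ (10000000000/387420489)^(27n) · sqrt(5/(9π·27n)).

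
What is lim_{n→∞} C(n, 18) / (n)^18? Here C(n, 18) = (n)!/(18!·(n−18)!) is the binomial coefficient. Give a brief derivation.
lim = 1/18! = 1/6402373705728000

With N = n → ∞: C(N, 18) / N^18 = [N(N−1)…(N−17)] / (18! · N^18) = (1/18!) · 1 · (1 − 1/n) · … · (1 − 17/n). Each factor → 1 as N → ∞, so the limit is 1/18! = 1/6402373705728000.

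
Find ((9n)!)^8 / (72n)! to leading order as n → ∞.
((9n)!)^8/(72n)! ~ ((2π·9n)^(7/2) / sqrt(8)) · 8^(−8·9n)  →  0

Write N = 9n. Stirling: N! ~ sqrt(2π N)(N/e)^N and (8N)! ~ sqrt(2π·8N)·(8N/e)^(8N).
  (N!)^8/(8N)! ~ (2π N)^(8/2) (N/e)^(8N) / [sqrt(2π·8N) (8N/e)^(8N)]
     = (2π N)^(8/2) / sqrt(2π·8N) · (N/(8N))^(8N)
     = (2π N)^((8−1)/2) / sqrt(8) · 8^(−8N).
Since 8^8 > 1, the factor 8^(−8N) decays exponentially, so the ratio → 0. Substituting N = 9n gives the stated form.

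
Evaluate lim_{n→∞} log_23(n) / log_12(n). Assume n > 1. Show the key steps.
lim = ln(12) / ln(23) = log_23(12)

Change of base: log_23(n) = ln n / ln 23 and log_12(n) = ln n / ln 12. The ratio is (ln n / ln 23) · (ln 12 / ln n) = ln 12 / ln 23, a constant independent of n. So the limit is ln 12 / ln 23 = log_23(12).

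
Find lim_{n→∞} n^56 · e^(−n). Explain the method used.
lim = 0

Exponentials with base > 1 dominate every fixed polynomial: for any fixed c, n^c / e^n → 0 as n → ∞ (e.g. by the ratio test, or since e^n grows faster than any power of n). Hence n^56 · e^(−n) = n^56 / e^n → 0.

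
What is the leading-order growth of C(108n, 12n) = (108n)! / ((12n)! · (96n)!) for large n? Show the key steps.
C(108n, 12n) ~ (387420489/16777216)^(12n) · sqrt(9/(16π·12n))

Write N = 12n. Apply Stirling to each factorial:
  (9N)! ~ sqrt(2π·9N) · (9N/e)^(9N),
  N! ~ sqrt(2π N) · (N/e)^N,
  (8N)! ~ sqrt(2π·8N) · (8N/e)^(8N).
The exponential factors combine to (9N)^(9N) / (N^N · (8N)^(8N)) = 9^(9N)/8^(8N) = (9^9/8^8)^N = (387420489/16777216)^N.
The square-root prefactors combine to sqrt(2π·9N) / (sqrt(2π N)·sqrt(2π·8N)) = sqrt(9 / (2π·8·N)) = sqrt(9/(16π·12n)).
Substituting N = 12n: C(108n, 12n) ~ (387420489/16777216)^(12n) · sqrt(9/(16π·12n)).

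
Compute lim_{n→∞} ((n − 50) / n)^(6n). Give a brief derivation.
lim = e^(−300)

Rewrite as (1 − 50/n)^(6n). By the standard limit (1 + x/n)^n → e^x, we have (1 − 50/n)^n → e^(−50), and raising to the 6th power gives e^(−300).
More precisely, ln[(1 − 50/n)^(6n)] = 6n · ln(1 − 50/n) = 6n · (-50/n + O(1/n^2)) = -300 + O(1/n) → -300.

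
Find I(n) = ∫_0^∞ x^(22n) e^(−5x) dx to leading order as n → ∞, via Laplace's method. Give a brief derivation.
I(n) ~ (sqrt(2π·22n) / 5) · (22n/(5e))^(22n)

Write the integrand as exp(22n ln x − 5x) and set f(x) = 22n ln x − 5x. Then f'(x) = 22n/x − 5 = 0 at x* = 22n/5, and f''(x*) = −22n/x*^2 = −5^2/(22n). Laplace's method (interior maximum) gives
  I(n) ~ e^(f(x*)) · sqrt(2π / |f''(x*)|)
        = exp(22n ln(22n/5) − 22n) · sqrt(2π · 22n / 5^2)
        = (22n/5)^(22n) e^(−22n) · sqrt(2π·22n) / 5
        = (sqrt(2π·22n) / 5) · (22n/(5e))^(22n).
This matches Γ(22n+1)/5^(22n+1) with Stirling applied to Γ.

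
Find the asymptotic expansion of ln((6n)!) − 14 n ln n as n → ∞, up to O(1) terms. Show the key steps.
ln((6n)!) − 14 n ln n = −8 n ln n + 6(ln 6 − 1) n + (1/2) ln(2π·6n) + O(1/n)

Stirling: ln((6n)!) = 6n ln(6n) − 6n + (1/2) ln(2π·6n) + O(1/n).
Expand 6n ln(6n) = 6n (ln n + ln 6) = 6n ln n + 6n ln 6.
Subtract 14n ln n: leading term is (6 − 14) n ln n = −8 n ln n. The next term is 6n ln 6 − 6n = 6(ln 6 − 1) n. Then the (1/2) ln(2π·6n) correction.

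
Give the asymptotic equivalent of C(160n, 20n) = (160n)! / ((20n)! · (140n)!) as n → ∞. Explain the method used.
C(160n, 20n) ~ (16777216/823543)^(20n) · sqrt(4/(7π·20n))

Write N = 20n. Apply Stirling to each factorial:
  (8N)! ~ sqrt(2π·8N) · (8N/e)^(8N),
  N! ~ sqrt(2π N) · (N/e)^N,
  (7N)! ~ sqrt(2π·7N) · (7N/e)^(7N).
The exponential factors combine to (8N)^(8N) / (N^N · (7N)^(7N)) = 8^(8N)/7^(7N) = (8^8/7^7)^N = (16777216/823543)^N.
The square-root prefactors combine to sqrt(2π·8N) / (sqrt(2π N)·sqrt(2π·7N)) = sqrt(8 / (2π·7·N)) = sqrt(4/(7π·20n)).
Substituting N = 20n: C(160n, 20n) ~ (16777216/823543)^(20n) · sqrt(4/(7π·20n)).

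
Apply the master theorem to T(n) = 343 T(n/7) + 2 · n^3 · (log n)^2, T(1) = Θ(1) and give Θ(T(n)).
T(n) = Θ(n^3 · (log n)^3)

Here log_7 343 = 3 and f(n) = 2 · n^3 · (log n)^2 = Θ(n^(log_7 343) · (log n)^2). This is the extended Case 2 of the master theorem (f matches the critical exponent up to log factors), giving T(n) = Θ(n^(log_7 343) · (log n)^(2+1)) = Θ(n^3 · (log n)^3).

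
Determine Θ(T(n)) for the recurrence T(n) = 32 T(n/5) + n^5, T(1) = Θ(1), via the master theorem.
T(n) = Θ(n^5)

log_5 32 ≈ 2.153. f(n) = n^5 dominates n^(log_5 32) since 5 > 2.153, and the regularity condition a·f(n/b) = 32·(n/5)^5 = (32/3125)·n^5 ≤ c·f(n) holds with c = 32/3125 ≈ 0.0102 < 1. So this is Case 3: T(n) = Θ(f(n)) = Θ(n^5).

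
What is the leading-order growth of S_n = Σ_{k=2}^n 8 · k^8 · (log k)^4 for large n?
S_n ~ 8 · n^9 · (log n)^4 / 9

By integral comparison, S_n = ∫_1^n 8 · x^8 · (log x)^4 dx + O(n^8 · (log n)^4). For the integral, the leading term of ∫_1^n x^8 (log x)^4 dx is n^9/9 · (log n)^4 (by repeated integration by parts; each step lowers the log-exponent and produces a relatively O(1/log n) correction). Hence S_n ~ 8 · n^9 · (log n)^4 / 9.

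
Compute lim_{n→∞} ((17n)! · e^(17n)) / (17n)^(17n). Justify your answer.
lim = ∞

Stirling: (17n)! ~ sqrt(2π·17n) · (17n/e)^(17n). Hence
  (17n)! · e^(17n) / (17n)^(17n) ~ sqrt(2π·17n) = sqrt(2π·17) · sqrt(n) → ∞.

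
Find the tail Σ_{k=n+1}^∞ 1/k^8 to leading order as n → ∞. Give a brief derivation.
Σ_{k>n} 1/k^8 ~ 1/(7 · n^7)

Compare to the integral: ∫_{n}^∞ x^(−8) dx = [−x^(−7)/7]_{n}^∞ = 1/((8−1)·n^7). Euler-Maclaurin then gives
  Σ_{k>n} 1/k^8 = ∫_{n}^∞ dx/x^8 − 1/(2·n^8) + O(1/n^9).
(Equivalently this is ζ(8) − Σ_{k≤n} 1/k^8.)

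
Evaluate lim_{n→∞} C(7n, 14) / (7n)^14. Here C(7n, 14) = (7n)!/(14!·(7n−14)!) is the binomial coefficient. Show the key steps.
lim = 1/14! = 1/87178291200

With N = 7n → ∞: C(N, 14) / N^14 = [N(N−1)…(N−13)] / (14! · N^14) = (1/14!) · 1 · (1 − 1/(7n)) · … · (1 − 13/(7n)). Each factor → 1 as N → ∞, so the limit is 1/14! = 1/87178291200.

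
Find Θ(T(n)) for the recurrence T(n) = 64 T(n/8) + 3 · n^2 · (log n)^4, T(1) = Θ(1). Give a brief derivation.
T(n) = Θ(n^2 · (log n)^5)

Here log_8 64 = 2 and f(n) = 3 · n^2 · (log n)^4 = Θ(n^(log_8 64) · (log n)^4). This is the extended Case 2 of the master theorem (f matches the critical exponent up to log factors), giving T(n) = Θ(n^(log_8 64) · (log n)^(4+1)) = Θ(n^2 · (log n)^5).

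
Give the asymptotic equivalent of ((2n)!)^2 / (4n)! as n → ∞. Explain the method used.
((2n)!)^2/(4n)! ~ ((2π·2n)^(1/2) / sqrt(2)) · 2^(−2·2n)  →  0

Write N = 2n. Stirling: N! ~ sqrt(2π N)(N/e)^N and (2N)! ~ sqrt(2π·2N)·(2N/e)^(2N).
  (N!)^2/(2N)! ~ (2π N)^(2/2) (N/e)^(2N) / [sqrt(2π·2N) (2N/e)^(2N)]
     = (2π N)^(2/2) / sqrt(2π·2N) · (N/(2N))^(2N)
     = (2π N)^((2−1)/2) / sqrt(2) · 2^(−2N).
Since 2^2 > 1, the factor 2^(−2N) decays exponentially, so the ratio → 0. Substituting N = 2n gives the stated form.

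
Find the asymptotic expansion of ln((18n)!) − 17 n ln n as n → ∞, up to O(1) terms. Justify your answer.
ln((18n)!) − 17 n ln n = n ln n + 18(ln 18 − 1) n + (1/2) ln(2π·18n) + O(1/n)

Stirling: ln((18n)!) = 18n ln(18n) − 18n + (1/2) ln(2π·18n) + O(1/n).
Expand 18n ln(18n) = 18n (ln n + ln 18) = 18n ln n + 18n ln 18.
Subtract 17n ln n: leading term is (18 − 17) n ln n = n ln n. The next term is 18n ln 18 − 18n = 18(ln 18 − 1) n. Then the (1/2) ln(2π·18n) correction.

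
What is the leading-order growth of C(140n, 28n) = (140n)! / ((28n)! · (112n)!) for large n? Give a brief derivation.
C(140n, 28n) ~ (3125/256)^(28n) · sqrt(5/(8π·28n))

Write N = 28n. Apply Stirling to each factorial:
  (5N)! ~ sqrt(2π·5N) · (5N/e)^(5N),
  N! ~ sqrt(2π N) · (N/e)^N,
  (4N)! ~ sqrt(2π·4N) · (4N/e)^(4N).
The exponential factors combine to (5N)^(5N) / (N^N · (4N)^(4N)) = 5^(5N)/4^(4N) = (5^5/4^4)^N = (3125/256)^N.
The square-root prefactors combine to sqrt(2π·5N) / (sqrt(2π N)·sqrt(2π·4N)) = sqrt(5 / (2π·4·N)) = sqrt(5/(8π·28n)).
Substituting N = 28n: C(140n, 28n) ~ (3125/256)^(28n) · sqrt(5/(8π·28n)).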